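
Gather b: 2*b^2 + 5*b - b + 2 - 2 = 2*b^2 + 4*b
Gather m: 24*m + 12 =24*m + 12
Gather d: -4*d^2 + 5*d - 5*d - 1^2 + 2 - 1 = -4*d^2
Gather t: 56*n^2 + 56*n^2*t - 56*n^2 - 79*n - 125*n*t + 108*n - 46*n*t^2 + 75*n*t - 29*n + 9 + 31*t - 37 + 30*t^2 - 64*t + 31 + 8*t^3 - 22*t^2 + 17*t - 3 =8*t^3 + t^2*(8 - 46*n) + t*(56*n^2 - 50*n - 16)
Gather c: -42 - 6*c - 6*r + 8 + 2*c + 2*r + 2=-4*c - 4*r - 32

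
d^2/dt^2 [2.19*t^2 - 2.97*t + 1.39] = 4.38000000000000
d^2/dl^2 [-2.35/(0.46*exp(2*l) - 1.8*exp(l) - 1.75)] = (2.35*(0.92*exp(l) - 1.8)*(1.84*exp(l) - 3.6)*exp(l) + (4.324*exp(l) - 4.23)*(-0.46*exp(2*l) + 1.8*exp(l) + 1.75))*exp(l)/(-0.46*exp(2*l) + 1.8*exp(l) + 1.75)^3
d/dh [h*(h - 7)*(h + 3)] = 3*h^2 - 8*h - 21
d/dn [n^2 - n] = 2*n - 1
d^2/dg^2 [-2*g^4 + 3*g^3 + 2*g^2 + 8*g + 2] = -24*g^2 + 18*g + 4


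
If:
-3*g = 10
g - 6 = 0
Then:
No Solution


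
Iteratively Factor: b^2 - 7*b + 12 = (b - 3)*(b - 4)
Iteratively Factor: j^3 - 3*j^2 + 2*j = (j - 2)*(j^2 - j) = (j - 2)*(j - 1)*(j)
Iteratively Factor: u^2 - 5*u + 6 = (u - 2)*(u - 3)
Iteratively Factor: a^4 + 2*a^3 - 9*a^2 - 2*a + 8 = (a + 1)*(a^3 + a^2 - 10*a + 8) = (a + 1)*(a + 4)*(a^2 - 3*a + 2) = (a - 2)*(a + 1)*(a + 4)*(a - 1)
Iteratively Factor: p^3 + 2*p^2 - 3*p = (p)*(p^2 + 2*p - 3) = p*(p + 3)*(p - 1)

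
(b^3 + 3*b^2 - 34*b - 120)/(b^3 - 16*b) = (b^2 - b - 30)/(b*(b - 4))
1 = 1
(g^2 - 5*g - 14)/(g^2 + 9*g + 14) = (g - 7)/(g + 7)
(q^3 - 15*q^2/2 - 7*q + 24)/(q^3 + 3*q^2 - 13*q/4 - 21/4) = 2*(q^2 - 6*q - 16)/(2*q^2 + 9*q + 7)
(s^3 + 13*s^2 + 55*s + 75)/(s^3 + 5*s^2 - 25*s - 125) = (s + 3)/(s - 5)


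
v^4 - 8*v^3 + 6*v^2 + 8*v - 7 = (v - 7)*(v - 1)^2*(v + 1)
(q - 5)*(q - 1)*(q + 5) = q^3 - q^2 - 25*q + 25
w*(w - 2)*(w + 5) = w^3 + 3*w^2 - 10*w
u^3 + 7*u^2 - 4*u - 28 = (u - 2)*(u + 2)*(u + 7)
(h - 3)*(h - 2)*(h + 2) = h^3 - 3*h^2 - 4*h + 12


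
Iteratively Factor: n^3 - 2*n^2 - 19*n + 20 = (n - 1)*(n^2 - n - 20) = (n - 1)*(n + 4)*(n - 5)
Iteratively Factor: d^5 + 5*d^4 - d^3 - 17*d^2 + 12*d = (d)*(d^4 + 5*d^3 - d^2 - 17*d + 12) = d*(d - 1)*(d^3 + 6*d^2 + 5*d - 12) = d*(d - 1)*(d + 4)*(d^2 + 2*d - 3) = d*(d - 1)*(d + 3)*(d + 4)*(d - 1)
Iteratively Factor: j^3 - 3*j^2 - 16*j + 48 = (j + 4)*(j^2 - 7*j + 12) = (j - 3)*(j + 4)*(j - 4)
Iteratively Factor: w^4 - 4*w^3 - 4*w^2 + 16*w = (w - 4)*(w^3 - 4*w) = (w - 4)*(w + 2)*(w^2 - 2*w) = w*(w - 4)*(w + 2)*(w - 2)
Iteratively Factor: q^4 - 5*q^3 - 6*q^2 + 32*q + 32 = (q - 4)*(q^3 - q^2 - 10*q - 8) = (q - 4)^2*(q^2 + 3*q + 2) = (q - 4)^2*(q + 1)*(q + 2)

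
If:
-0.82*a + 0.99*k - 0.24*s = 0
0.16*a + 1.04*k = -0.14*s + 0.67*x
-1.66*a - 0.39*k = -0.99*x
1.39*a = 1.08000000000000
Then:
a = 0.78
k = 0.83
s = 0.76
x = 1.63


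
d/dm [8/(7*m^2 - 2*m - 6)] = 16*(1 - 7*m)/(-7*m^2 + 2*m + 6)^2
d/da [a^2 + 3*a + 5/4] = 2*a + 3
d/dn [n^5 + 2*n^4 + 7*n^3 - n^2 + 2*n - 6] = 5*n^4 + 8*n^3 + 21*n^2 - 2*n + 2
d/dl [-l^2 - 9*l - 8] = -2*l - 9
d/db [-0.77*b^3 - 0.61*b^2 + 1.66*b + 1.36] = -2.31*b^2 - 1.22*b + 1.66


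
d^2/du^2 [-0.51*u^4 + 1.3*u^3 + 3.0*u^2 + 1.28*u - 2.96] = -6.12*u^2 + 7.8*u + 6.0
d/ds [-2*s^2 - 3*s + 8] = -4*s - 3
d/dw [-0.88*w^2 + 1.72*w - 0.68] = 1.72 - 1.76*w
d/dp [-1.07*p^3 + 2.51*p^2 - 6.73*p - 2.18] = -3.21*p^2 + 5.02*p - 6.73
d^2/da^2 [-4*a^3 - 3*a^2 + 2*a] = -24*a - 6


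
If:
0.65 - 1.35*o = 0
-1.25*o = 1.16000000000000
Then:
No Solution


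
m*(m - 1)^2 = m^3 - 2*m^2 + m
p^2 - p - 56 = (p - 8)*(p + 7)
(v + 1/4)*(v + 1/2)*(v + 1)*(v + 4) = v^4 + 23*v^3/4 + 63*v^2/8 + 29*v/8 + 1/2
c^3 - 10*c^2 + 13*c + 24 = (c - 8)*(c - 3)*(c + 1)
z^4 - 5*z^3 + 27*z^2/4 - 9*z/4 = z*(z - 3)*(z - 3/2)*(z - 1/2)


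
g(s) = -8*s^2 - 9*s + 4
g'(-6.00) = 87.00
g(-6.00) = -230.00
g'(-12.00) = 183.00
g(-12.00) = -1040.00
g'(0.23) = -12.68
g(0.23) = 1.51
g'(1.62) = -34.92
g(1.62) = -31.58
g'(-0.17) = -6.28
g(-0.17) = 5.30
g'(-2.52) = 31.32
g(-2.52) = -24.12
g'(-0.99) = 6.84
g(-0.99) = 5.07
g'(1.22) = -28.52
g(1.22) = -18.89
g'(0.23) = -12.68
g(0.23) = 1.51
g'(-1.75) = 19.00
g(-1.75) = -4.75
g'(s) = -16*s - 9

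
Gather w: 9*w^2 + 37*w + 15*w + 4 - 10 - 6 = 9*w^2 + 52*w - 12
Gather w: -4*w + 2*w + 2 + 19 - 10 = 11 - 2*w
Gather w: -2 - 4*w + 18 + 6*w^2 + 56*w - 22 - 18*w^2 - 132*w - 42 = -12*w^2 - 80*w - 48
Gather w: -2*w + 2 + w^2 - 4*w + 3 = w^2 - 6*w + 5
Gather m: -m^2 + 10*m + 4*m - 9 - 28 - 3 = -m^2 + 14*m - 40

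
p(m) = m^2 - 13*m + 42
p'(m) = 2*m - 13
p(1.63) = 23.47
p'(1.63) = -9.74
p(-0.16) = 44.11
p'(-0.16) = -13.32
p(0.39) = 37.08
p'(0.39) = -12.22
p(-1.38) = 61.84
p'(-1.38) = -15.76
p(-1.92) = 70.65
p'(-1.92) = -16.84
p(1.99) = 20.09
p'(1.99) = -9.02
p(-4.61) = 123.18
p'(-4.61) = -22.22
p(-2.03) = 72.51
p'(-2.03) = -17.06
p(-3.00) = 90.00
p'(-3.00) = -19.00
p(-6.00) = 156.00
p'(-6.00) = -25.00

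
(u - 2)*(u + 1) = u^2 - u - 2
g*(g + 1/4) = g^2 + g/4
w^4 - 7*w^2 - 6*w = w*(w - 3)*(w + 1)*(w + 2)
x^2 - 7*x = x*(x - 7)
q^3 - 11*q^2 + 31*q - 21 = (q - 7)*(q - 3)*(q - 1)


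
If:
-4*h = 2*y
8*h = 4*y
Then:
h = 0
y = 0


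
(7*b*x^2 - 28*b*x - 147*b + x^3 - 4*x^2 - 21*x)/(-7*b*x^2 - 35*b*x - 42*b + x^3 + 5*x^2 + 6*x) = (7*b*x - 49*b + x^2 - 7*x)/(-7*b*x - 14*b + x^2 + 2*x)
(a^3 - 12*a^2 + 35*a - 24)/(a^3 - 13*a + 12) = (a - 8)/(a + 4)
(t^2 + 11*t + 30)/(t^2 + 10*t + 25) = (t + 6)/(t + 5)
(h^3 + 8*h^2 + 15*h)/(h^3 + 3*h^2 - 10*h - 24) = h*(h^2 + 8*h + 15)/(h^3 + 3*h^2 - 10*h - 24)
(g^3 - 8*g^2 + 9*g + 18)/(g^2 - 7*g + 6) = (g^2 - 2*g - 3)/(g - 1)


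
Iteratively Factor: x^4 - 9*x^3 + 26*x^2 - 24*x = (x)*(x^3 - 9*x^2 + 26*x - 24) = x*(x - 2)*(x^2 - 7*x + 12) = x*(x - 3)*(x - 2)*(x - 4)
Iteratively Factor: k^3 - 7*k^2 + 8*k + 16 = (k + 1)*(k^2 - 8*k + 16) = (k - 4)*(k + 1)*(k - 4)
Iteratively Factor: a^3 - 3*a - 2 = (a + 1)*(a^2 - a - 2) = (a + 1)^2*(a - 2)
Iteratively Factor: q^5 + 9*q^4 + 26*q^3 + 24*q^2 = (q + 4)*(q^4 + 5*q^3 + 6*q^2) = (q + 3)*(q + 4)*(q^3 + 2*q^2) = (q + 2)*(q + 3)*(q + 4)*(q^2) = q*(q + 2)*(q + 3)*(q + 4)*(q)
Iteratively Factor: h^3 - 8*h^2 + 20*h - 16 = (h - 2)*(h^2 - 6*h + 8) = (h - 4)*(h - 2)*(h - 2)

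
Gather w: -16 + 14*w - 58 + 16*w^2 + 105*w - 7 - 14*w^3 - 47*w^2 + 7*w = -14*w^3 - 31*w^2 + 126*w - 81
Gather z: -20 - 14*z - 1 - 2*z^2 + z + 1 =-2*z^2 - 13*z - 20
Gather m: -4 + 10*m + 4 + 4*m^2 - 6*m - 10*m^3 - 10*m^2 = -10*m^3 - 6*m^2 + 4*m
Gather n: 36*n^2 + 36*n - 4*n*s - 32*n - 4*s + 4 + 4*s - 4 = 36*n^2 + n*(4 - 4*s)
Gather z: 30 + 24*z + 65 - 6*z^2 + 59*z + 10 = -6*z^2 + 83*z + 105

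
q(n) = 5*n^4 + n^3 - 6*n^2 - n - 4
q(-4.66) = 2127.01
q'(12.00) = 34847.00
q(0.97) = -5.28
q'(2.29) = 227.43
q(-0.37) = -4.41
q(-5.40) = 3920.50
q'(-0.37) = 2.84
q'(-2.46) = -251.06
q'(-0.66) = 2.48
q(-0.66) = -5.29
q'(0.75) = 0.12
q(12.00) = 104528.00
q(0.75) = -6.12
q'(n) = 20*n^3 + 3*n^2 - 12*n - 1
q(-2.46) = 130.37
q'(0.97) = 8.44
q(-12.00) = 101096.00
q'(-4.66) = -1903.83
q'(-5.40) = -2998.00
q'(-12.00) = -33985.00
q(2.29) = 111.76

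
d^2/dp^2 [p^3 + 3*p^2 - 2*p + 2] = 6*p + 6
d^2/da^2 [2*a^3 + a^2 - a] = 12*a + 2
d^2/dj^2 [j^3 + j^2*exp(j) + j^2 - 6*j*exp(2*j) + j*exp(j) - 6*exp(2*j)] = j^2*exp(j) - 24*j*exp(2*j) + 5*j*exp(j) + 6*j - 48*exp(2*j) + 4*exp(j) + 2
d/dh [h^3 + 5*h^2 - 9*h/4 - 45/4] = 3*h^2 + 10*h - 9/4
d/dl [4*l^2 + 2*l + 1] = 8*l + 2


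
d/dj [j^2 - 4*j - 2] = 2*j - 4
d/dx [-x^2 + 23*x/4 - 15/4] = 23/4 - 2*x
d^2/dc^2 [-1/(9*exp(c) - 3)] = (-3*exp(c) - 1)*exp(c)/(3*exp(c) - 1)^3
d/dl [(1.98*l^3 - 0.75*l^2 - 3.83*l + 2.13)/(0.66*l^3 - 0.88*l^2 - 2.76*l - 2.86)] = (-1.2474*l^4 - 5.874*l^3 - 22.5062*l^2 + 8.0388*l + 16.8326)/(0.4356*l^6 - 1.1616*l^5 - 2.8688*l^4 + 1.0824*l^3 + 12.6512*l^2 + 15.7872*l + 8.1796)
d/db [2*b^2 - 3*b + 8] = 4*b - 3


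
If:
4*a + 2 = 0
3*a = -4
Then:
No Solution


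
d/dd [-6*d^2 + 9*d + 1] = 9 - 12*d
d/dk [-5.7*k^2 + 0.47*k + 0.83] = 0.47 - 11.4*k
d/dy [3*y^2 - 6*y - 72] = 6*y - 6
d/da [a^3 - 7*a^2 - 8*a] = 3*a^2 - 14*a - 8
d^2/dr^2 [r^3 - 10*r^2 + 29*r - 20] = 6*r - 20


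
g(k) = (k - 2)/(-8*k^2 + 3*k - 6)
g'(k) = (k - 2)*(16*k - 3)/(-8*k^2 + 3*k - 6)^2 + 1/(-8*k^2 + 3*k - 6)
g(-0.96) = 0.18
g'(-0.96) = 0.14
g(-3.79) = 0.04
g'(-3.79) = 0.01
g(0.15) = 0.32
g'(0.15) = -0.14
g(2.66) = -0.01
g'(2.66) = -0.01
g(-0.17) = 0.32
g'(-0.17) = 0.12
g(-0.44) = 0.28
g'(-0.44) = 0.20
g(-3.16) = 0.05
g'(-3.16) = 0.02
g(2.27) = -0.01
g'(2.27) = -0.02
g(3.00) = -0.01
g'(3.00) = -0.00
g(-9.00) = 0.02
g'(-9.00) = 0.00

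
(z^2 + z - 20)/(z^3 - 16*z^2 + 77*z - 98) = (z^2 + z - 20)/(z^3 - 16*z^2 + 77*z - 98)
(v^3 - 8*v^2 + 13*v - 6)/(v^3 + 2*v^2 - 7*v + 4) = (v - 6)/(v + 4)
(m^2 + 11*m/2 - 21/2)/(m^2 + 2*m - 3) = (2*m^2 + 11*m - 21)/(2*(m^2 + 2*m - 3))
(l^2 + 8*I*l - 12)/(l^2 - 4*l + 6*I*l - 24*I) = (l + 2*I)/(l - 4)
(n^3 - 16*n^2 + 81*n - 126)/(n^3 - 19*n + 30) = (n^2 - 13*n + 42)/(n^2 + 3*n - 10)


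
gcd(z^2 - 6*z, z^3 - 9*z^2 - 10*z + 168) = z - 6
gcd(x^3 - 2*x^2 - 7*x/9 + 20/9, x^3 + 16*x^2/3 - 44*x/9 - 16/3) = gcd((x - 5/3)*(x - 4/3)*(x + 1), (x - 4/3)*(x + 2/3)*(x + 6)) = x - 4/3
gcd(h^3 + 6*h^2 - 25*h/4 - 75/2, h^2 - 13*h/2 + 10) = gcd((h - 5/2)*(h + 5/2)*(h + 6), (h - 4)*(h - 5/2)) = h - 5/2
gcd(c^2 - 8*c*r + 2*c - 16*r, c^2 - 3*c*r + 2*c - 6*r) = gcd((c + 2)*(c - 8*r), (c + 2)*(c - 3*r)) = c + 2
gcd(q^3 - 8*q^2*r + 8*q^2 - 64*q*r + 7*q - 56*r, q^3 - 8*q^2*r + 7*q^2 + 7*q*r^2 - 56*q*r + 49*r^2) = q + 7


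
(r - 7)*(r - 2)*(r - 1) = r^3 - 10*r^2 + 23*r - 14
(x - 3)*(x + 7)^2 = x^3 + 11*x^2 + 7*x - 147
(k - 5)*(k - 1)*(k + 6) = k^3 - 31*k + 30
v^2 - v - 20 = (v - 5)*(v + 4)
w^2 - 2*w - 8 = (w - 4)*(w + 2)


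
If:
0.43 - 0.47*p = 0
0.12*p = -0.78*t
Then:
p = 0.91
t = -0.14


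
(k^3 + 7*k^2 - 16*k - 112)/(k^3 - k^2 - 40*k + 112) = (k + 4)/(k - 4)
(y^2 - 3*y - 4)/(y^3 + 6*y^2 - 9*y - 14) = (y - 4)/(y^2 + 5*y - 14)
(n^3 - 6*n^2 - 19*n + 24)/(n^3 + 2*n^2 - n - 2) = (n^2 - 5*n - 24)/(n^2 + 3*n + 2)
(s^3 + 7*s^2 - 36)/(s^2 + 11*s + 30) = (s^2 + s - 6)/(s + 5)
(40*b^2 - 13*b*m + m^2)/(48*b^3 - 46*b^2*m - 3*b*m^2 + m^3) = (5*b - m)/(6*b^2 - 5*b*m - m^2)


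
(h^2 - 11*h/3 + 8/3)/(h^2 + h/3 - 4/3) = (3*h - 8)/(3*h + 4)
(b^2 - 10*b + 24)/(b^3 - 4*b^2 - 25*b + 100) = (b - 6)/(b^2 - 25)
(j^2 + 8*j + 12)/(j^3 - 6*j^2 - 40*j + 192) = (j + 2)/(j^2 - 12*j + 32)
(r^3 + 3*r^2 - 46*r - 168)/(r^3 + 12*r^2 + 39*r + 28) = (r^2 - r - 42)/(r^2 + 8*r + 7)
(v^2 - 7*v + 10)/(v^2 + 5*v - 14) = (v - 5)/(v + 7)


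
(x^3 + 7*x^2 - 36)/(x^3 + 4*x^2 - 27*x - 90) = (x - 2)/(x - 5)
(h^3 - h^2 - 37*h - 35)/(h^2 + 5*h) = h - 6 - 7/h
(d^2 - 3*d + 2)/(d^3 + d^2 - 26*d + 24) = (d - 2)/(d^2 + 2*d - 24)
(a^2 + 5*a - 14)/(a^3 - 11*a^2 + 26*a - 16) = (a + 7)/(a^2 - 9*a + 8)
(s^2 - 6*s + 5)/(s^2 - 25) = (s - 1)/(s + 5)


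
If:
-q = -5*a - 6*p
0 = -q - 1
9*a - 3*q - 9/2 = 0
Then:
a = 1/6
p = -11/36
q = -1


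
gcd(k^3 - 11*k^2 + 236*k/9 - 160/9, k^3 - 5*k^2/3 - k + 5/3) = k - 5/3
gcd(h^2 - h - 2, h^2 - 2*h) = h - 2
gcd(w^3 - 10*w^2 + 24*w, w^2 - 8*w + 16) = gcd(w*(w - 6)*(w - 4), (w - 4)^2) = w - 4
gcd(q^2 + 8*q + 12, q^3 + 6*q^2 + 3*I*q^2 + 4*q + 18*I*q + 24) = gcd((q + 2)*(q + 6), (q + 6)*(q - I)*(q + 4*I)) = q + 6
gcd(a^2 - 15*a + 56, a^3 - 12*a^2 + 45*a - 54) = 1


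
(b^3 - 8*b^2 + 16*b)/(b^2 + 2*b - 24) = b*(b - 4)/(b + 6)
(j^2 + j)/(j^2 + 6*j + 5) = j/(j + 5)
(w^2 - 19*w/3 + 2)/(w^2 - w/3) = (w - 6)/w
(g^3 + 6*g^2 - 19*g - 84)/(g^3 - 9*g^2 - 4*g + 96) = (g + 7)/(g - 8)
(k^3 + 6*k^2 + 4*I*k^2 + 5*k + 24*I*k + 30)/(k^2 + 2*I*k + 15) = (k^2 + k*(6 - I) - 6*I)/(k - 3*I)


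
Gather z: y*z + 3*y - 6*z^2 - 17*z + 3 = 3*y - 6*z^2 + z*(y - 17) + 3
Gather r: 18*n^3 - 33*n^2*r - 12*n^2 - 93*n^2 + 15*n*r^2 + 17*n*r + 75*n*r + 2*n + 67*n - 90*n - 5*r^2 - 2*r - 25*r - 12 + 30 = 18*n^3 - 105*n^2 - 21*n + r^2*(15*n - 5) + r*(-33*n^2 + 92*n - 27) + 18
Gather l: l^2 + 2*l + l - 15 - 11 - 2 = l^2 + 3*l - 28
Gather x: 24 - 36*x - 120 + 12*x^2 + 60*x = 12*x^2 + 24*x - 96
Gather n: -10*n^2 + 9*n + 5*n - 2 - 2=-10*n^2 + 14*n - 4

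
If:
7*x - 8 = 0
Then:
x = 8/7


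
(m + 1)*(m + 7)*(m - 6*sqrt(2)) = m^3 - 6*sqrt(2)*m^2 + 8*m^2 - 48*sqrt(2)*m + 7*m - 42*sqrt(2)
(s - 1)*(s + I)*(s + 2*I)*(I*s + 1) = I*s^4 - 2*s^3 - I*s^3 + 2*s^2 + I*s^2 - 2*s - I*s + 2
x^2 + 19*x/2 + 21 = (x + 7/2)*(x + 6)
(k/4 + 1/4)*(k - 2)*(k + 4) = k^3/4 + 3*k^2/4 - 3*k/2 - 2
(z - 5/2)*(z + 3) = z^2 + z/2 - 15/2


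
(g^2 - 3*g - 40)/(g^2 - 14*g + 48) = (g + 5)/(g - 6)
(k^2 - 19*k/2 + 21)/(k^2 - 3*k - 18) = (k - 7/2)/(k + 3)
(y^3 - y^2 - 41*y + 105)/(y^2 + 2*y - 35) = y - 3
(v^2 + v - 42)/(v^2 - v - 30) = (v + 7)/(v + 5)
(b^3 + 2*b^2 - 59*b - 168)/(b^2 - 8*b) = b + 10 + 21/b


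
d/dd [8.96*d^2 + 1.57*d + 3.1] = 17.92*d + 1.57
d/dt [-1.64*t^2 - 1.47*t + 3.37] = -3.28*t - 1.47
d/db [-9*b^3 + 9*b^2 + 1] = 9*b*(2 - 3*b)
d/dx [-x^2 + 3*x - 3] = 3 - 2*x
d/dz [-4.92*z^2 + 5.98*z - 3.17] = 5.98 - 9.84*z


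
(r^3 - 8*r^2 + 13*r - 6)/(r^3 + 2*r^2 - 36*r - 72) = (r^2 - 2*r + 1)/(r^2 + 8*r + 12)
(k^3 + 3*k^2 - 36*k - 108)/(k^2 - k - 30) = (k^2 + 9*k + 18)/(k + 5)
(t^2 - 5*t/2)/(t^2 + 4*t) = (t - 5/2)/(t + 4)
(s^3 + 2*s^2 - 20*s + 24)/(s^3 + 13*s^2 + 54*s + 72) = (s^2 - 4*s + 4)/(s^2 + 7*s + 12)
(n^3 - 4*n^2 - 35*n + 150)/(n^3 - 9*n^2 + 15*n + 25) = (n + 6)/(n + 1)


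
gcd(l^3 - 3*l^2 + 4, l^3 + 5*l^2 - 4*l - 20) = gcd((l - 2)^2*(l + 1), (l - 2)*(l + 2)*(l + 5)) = l - 2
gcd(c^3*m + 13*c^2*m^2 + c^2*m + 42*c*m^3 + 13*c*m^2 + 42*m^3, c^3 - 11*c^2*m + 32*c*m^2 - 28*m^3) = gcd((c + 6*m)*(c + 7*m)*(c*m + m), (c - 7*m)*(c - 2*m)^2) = 1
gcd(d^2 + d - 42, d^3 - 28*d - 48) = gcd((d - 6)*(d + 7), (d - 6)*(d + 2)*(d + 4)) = d - 6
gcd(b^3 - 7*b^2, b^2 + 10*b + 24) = 1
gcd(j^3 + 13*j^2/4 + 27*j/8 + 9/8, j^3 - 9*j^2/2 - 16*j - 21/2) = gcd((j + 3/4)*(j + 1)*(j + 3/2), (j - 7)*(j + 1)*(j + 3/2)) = j^2 + 5*j/2 + 3/2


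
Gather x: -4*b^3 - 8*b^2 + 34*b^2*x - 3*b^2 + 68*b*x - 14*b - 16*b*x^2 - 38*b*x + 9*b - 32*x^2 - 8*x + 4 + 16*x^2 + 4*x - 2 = -4*b^3 - 11*b^2 - 5*b + x^2*(-16*b - 16) + x*(34*b^2 + 30*b - 4) + 2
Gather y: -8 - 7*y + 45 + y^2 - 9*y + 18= y^2 - 16*y + 55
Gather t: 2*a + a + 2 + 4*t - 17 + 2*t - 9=3*a + 6*t - 24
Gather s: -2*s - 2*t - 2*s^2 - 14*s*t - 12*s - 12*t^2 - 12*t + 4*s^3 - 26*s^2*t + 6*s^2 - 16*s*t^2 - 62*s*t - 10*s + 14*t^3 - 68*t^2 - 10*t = 4*s^3 + s^2*(4 - 26*t) + s*(-16*t^2 - 76*t - 24) + 14*t^3 - 80*t^2 - 24*t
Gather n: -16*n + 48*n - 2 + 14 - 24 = 32*n - 12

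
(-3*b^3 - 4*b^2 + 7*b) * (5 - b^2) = 3*b^5 + 4*b^4 - 22*b^3 - 20*b^2 + 35*b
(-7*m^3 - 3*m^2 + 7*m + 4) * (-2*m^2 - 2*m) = 14*m^5 + 20*m^4 - 8*m^3 - 22*m^2 - 8*m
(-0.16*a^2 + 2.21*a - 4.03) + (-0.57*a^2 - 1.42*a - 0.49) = -0.73*a^2 + 0.79*a - 4.52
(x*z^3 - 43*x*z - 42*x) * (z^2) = x*z^5 - 43*x*z^3 - 42*x*z^2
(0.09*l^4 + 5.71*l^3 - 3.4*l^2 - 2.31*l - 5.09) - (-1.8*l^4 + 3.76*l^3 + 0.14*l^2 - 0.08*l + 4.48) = 1.89*l^4 + 1.95*l^3 - 3.54*l^2 - 2.23*l - 9.57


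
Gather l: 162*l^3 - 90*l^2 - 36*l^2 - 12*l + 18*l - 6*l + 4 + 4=162*l^3 - 126*l^2 + 8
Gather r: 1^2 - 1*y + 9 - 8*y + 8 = 18 - 9*y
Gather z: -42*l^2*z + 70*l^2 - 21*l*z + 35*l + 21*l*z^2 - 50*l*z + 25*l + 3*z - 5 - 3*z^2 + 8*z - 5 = 70*l^2 + 60*l + z^2*(21*l - 3) + z*(-42*l^2 - 71*l + 11) - 10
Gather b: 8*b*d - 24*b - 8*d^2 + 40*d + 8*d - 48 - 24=b*(8*d - 24) - 8*d^2 + 48*d - 72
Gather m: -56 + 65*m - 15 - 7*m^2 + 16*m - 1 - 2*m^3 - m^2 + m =-2*m^3 - 8*m^2 + 82*m - 72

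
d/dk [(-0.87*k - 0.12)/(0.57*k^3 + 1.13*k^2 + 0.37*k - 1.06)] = (0.9918*k^3 + 1.1883*k^2 + 0.2712*k + 0.9666)/(0.3249*k^6 + 1.2882*k^5 + 1.6987*k^4 - 0.3722*k^3 - 2.2587*k^2 - 0.7844*k + 1.1236)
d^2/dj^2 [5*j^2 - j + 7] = 10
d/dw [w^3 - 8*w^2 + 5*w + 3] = 3*w^2 - 16*w + 5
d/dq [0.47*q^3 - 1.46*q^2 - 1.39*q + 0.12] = 1.41*q^2 - 2.92*q - 1.39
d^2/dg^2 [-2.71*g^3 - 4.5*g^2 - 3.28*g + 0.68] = -16.26*g - 9.0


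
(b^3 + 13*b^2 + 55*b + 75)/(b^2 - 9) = (b^2 + 10*b + 25)/(b - 3)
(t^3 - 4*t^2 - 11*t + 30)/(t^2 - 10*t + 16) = (t^2 - 2*t - 15)/(t - 8)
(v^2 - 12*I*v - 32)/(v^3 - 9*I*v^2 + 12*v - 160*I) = (v - 4*I)/(v^2 - I*v + 20)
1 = 1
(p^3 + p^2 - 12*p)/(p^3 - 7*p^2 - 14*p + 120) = p*(p - 3)/(p^2 - 11*p + 30)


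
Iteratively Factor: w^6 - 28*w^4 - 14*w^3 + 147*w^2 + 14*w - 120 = (w + 4)*(w^5 - 4*w^4 - 12*w^3 + 34*w^2 + 11*w - 30) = (w + 3)*(w + 4)*(w^4 - 7*w^3 + 9*w^2 + 7*w - 10) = (w - 2)*(w + 3)*(w + 4)*(w^3 - 5*w^2 - w + 5) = (w - 2)*(w - 1)*(w + 3)*(w + 4)*(w^2 - 4*w - 5) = (w - 5)*(w - 2)*(w - 1)*(w + 3)*(w + 4)*(w + 1)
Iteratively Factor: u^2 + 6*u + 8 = (u + 2)*(u + 4)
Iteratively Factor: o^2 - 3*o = (o)*(o - 3)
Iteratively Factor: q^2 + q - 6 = (q - 2)*(q + 3)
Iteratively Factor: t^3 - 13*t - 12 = (t - 4)*(t^2 + 4*t + 3) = (t - 4)*(t + 3)*(t + 1)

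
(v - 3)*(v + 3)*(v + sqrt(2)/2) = v^3 + sqrt(2)*v^2/2 - 9*v - 9*sqrt(2)/2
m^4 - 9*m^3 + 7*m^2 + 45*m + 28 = (m - 7)*(m - 4)*(m + 1)^2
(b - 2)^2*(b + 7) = b^3 + 3*b^2 - 24*b + 28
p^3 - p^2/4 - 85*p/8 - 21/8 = (p - 7/2)*(p + 1/4)*(p + 3)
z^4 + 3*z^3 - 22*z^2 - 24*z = z*(z - 4)*(z + 1)*(z + 6)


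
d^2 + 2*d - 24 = (d - 4)*(d + 6)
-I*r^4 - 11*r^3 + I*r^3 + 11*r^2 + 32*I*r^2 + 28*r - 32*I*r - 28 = (r - 7*I)*(r - 2*I)^2*(-I*r + I)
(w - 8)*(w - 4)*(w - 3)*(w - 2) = w^4 - 17*w^3 + 98*w^2 - 232*w + 192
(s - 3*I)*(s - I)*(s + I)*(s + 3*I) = s^4 + 10*s^2 + 9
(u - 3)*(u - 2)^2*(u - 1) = u^4 - 8*u^3 + 23*u^2 - 28*u + 12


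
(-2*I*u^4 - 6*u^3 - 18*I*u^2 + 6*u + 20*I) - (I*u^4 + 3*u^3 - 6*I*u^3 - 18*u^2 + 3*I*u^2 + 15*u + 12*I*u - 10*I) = -3*I*u^4 - 9*u^3 + 6*I*u^3 + 18*u^2 - 21*I*u^2 - 9*u - 12*I*u + 30*I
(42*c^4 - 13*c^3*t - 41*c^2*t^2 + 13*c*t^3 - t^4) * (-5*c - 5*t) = -210*c^5 - 145*c^4*t + 270*c^3*t^2 + 140*c^2*t^3 - 60*c*t^4 + 5*t^5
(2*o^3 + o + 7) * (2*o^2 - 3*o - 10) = 4*o^5 - 6*o^4 - 18*o^3 + 11*o^2 - 31*o - 70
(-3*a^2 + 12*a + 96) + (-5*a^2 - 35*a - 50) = -8*a^2 - 23*a + 46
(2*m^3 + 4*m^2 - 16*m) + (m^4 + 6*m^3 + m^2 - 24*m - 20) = m^4 + 8*m^3 + 5*m^2 - 40*m - 20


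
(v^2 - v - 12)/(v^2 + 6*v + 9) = (v - 4)/(v + 3)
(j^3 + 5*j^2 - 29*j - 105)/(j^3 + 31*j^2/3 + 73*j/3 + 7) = 3*(j - 5)/(3*j + 1)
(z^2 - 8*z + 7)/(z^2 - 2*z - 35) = (z - 1)/(z + 5)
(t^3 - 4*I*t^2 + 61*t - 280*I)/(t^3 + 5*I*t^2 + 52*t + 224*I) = (t - 5*I)/(t + 4*I)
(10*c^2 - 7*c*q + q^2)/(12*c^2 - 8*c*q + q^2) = (-5*c + q)/(-6*c + q)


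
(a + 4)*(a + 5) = a^2 + 9*a + 20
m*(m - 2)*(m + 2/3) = m^3 - 4*m^2/3 - 4*m/3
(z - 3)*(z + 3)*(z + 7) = z^3 + 7*z^2 - 9*z - 63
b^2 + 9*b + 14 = (b + 2)*(b + 7)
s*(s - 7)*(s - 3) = s^3 - 10*s^2 + 21*s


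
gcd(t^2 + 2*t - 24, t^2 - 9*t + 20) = t - 4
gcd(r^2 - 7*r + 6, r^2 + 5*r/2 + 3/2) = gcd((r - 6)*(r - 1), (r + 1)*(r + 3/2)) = 1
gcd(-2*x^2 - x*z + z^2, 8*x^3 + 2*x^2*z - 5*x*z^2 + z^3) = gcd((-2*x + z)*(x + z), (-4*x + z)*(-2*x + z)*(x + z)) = 2*x^2 + x*z - z^2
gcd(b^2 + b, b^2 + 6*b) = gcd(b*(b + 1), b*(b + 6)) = b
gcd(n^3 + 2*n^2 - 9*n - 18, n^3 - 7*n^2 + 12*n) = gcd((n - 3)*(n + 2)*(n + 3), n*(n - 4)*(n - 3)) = n - 3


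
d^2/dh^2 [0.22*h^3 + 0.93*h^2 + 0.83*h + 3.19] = 1.32*h + 1.86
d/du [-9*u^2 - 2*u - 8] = -18*u - 2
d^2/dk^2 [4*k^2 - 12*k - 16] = 8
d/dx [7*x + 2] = 7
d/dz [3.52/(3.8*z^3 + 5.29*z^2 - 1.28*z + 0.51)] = (-40.128*z^2 - 37.2416*z + 4.5056)/(3.8*z^3 + 5.29*z^2 - 1.28*z + 0.51)^2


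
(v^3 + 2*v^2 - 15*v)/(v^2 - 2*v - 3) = v*(v + 5)/(v + 1)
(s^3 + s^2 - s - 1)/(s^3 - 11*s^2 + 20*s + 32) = (s^2 - 1)/(s^2 - 12*s + 32)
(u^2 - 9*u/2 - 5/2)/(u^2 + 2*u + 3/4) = 2*(u - 5)/(2*u + 3)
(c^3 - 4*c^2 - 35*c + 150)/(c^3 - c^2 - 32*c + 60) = (c - 5)/(c - 2)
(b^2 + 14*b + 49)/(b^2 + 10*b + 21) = (b + 7)/(b + 3)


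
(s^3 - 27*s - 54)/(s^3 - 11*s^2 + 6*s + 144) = (s + 3)/(s - 8)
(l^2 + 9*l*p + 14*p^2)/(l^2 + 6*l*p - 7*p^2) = (-l - 2*p)/(-l + p)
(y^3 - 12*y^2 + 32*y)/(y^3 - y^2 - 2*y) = (-y^2 + 12*y - 32)/(-y^2 + y + 2)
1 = 1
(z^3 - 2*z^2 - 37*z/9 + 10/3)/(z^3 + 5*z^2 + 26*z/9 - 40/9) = (z - 3)/(z + 4)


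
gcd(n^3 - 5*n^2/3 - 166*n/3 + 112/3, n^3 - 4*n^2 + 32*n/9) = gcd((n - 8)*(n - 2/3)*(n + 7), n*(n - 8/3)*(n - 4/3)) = 1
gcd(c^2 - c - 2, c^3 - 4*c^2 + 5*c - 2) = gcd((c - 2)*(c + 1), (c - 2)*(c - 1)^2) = c - 2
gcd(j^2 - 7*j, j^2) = j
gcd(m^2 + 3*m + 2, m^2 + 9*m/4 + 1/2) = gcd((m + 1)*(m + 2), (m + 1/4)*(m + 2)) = m + 2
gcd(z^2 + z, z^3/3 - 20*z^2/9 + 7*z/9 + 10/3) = z + 1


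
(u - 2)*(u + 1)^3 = u^4 + u^3 - 3*u^2 - 5*u - 2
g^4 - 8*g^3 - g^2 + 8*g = g*(g - 8)*(g - 1)*(g + 1)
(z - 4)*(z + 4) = z^2 - 16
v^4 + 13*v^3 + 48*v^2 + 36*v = v*(v + 1)*(v + 6)^2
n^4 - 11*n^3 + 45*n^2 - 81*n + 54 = (n - 3)^3*(n - 2)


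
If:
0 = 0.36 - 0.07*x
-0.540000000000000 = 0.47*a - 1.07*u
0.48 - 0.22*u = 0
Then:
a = 3.82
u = 2.18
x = 5.14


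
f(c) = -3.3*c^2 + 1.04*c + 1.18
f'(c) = 1.04 - 6.6*c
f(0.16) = 1.26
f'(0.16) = -0.02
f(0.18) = 1.26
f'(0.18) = -0.15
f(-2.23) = -17.55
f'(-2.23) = 15.76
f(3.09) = -27.12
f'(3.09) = -19.35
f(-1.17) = -4.55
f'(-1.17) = 8.76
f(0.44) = 1.00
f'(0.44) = -1.86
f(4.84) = -71.09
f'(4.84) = -30.90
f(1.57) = -5.32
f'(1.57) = -9.32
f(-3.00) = -31.64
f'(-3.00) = 20.84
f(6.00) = -111.38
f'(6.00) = -38.56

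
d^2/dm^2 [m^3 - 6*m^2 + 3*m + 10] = 6*m - 12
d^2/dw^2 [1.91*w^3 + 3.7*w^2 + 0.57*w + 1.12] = 11.46*w + 7.4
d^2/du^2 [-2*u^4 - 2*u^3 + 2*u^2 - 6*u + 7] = -24*u^2 - 12*u + 4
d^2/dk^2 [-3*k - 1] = 0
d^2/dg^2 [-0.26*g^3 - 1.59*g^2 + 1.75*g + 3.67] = -1.56*g - 3.18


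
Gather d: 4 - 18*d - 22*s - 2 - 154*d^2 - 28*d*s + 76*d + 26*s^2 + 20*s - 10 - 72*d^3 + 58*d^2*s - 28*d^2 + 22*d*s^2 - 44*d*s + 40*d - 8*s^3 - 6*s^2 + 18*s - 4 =-72*d^3 + d^2*(58*s - 182) + d*(22*s^2 - 72*s + 98) - 8*s^3 + 20*s^2 + 16*s - 12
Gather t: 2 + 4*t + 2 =4*t + 4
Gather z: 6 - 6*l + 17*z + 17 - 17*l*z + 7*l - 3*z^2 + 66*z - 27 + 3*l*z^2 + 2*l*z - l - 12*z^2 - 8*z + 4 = z^2*(3*l - 15) + z*(75 - 15*l)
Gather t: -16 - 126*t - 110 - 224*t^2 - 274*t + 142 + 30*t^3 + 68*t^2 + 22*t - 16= 30*t^3 - 156*t^2 - 378*t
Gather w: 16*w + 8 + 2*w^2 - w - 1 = 2*w^2 + 15*w + 7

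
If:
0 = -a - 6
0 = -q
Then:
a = -6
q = 0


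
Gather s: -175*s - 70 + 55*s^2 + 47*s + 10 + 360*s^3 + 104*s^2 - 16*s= 360*s^3 + 159*s^2 - 144*s - 60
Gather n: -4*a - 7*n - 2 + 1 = -4*a - 7*n - 1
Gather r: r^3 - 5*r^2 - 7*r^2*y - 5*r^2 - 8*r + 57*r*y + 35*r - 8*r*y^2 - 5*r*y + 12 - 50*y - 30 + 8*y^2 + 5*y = r^3 + r^2*(-7*y - 10) + r*(-8*y^2 + 52*y + 27) + 8*y^2 - 45*y - 18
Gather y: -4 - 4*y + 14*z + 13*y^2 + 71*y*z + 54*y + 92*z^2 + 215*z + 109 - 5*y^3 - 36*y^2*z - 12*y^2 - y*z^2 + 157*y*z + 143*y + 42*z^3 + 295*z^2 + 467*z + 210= -5*y^3 + y^2*(1 - 36*z) + y*(-z^2 + 228*z + 193) + 42*z^3 + 387*z^2 + 696*z + 315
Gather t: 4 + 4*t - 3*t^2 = -3*t^2 + 4*t + 4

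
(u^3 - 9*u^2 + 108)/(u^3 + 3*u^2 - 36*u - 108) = (u - 6)/(u + 6)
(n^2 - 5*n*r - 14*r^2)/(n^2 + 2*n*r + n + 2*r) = (n - 7*r)/(n + 1)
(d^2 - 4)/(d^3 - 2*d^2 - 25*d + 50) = (d + 2)/(d^2 - 25)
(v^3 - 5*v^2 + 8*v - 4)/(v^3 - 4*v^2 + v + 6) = (v^2 - 3*v + 2)/(v^2 - 2*v - 3)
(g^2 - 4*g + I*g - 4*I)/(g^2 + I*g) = (g - 4)/g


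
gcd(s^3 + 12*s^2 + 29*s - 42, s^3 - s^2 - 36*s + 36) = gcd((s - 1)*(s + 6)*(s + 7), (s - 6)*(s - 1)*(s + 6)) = s^2 + 5*s - 6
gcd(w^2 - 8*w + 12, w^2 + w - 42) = w - 6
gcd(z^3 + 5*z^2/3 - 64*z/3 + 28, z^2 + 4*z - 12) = z^2 + 4*z - 12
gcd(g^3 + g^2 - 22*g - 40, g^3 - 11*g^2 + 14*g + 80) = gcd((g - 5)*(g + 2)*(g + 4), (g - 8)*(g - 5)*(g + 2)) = g^2 - 3*g - 10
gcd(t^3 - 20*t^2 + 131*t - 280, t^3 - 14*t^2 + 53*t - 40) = t^2 - 13*t + 40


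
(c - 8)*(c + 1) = c^2 - 7*c - 8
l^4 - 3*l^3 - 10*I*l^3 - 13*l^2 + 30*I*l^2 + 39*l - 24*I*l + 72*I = (l - 3)*(l - 8*I)*(l - 3*I)*(l + I)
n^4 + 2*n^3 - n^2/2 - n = n*(n + 2)*(n - sqrt(2)/2)*(n + sqrt(2)/2)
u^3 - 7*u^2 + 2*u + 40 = (u - 5)*(u - 4)*(u + 2)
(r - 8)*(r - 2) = r^2 - 10*r + 16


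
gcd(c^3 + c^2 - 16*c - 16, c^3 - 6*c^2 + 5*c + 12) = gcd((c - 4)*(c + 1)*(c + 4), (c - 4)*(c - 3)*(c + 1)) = c^2 - 3*c - 4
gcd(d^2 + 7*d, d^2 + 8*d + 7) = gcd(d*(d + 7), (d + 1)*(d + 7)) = d + 7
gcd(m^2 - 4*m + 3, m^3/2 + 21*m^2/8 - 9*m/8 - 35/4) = 1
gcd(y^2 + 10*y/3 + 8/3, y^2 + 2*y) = y + 2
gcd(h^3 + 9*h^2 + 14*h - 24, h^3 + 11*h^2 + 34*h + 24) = h^2 + 10*h + 24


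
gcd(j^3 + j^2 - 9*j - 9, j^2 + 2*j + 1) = j + 1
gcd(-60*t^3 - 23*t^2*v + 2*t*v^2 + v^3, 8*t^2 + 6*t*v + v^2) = 4*t + v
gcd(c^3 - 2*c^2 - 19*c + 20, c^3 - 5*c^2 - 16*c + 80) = c^2 - c - 20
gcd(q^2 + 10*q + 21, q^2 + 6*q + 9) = q + 3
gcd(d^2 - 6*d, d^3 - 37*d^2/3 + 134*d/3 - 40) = d - 6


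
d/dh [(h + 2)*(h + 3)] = 2*h + 5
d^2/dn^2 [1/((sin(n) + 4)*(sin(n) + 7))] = (-4*sin(n)^4 - 33*sin(n)^3 - 3*sin(n)^2 + 374*sin(n) + 186)/((sin(n) + 4)^3*(sin(n) + 7)^3)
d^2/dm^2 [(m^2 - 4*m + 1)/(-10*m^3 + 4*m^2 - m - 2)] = 2*(-100*m^6 + 1200*m^5 - 1050*m^4 + 480*m^3 - 582*m^2 + 168*m - 21)/(1000*m^9 - 1200*m^8 + 780*m^7 + 296*m^6 - 402*m^5 + 204*m^4 + 73*m^3 - 42*m^2 + 12*m + 8)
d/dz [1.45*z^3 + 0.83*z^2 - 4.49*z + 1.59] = 4.35*z^2 + 1.66*z - 4.49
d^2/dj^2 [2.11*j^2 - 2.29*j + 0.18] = 4.22000000000000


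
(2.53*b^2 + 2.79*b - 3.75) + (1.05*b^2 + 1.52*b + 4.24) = 3.58*b^2 + 4.31*b + 0.49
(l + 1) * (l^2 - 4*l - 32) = l^3 - 3*l^2 - 36*l - 32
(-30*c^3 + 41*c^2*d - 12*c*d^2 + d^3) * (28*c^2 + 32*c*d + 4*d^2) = -840*c^5 + 188*c^4*d + 856*c^3*d^2 - 192*c^2*d^3 - 16*c*d^4 + 4*d^5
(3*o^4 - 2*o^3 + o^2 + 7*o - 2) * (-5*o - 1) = -15*o^5 + 7*o^4 - 3*o^3 - 36*o^2 + 3*o + 2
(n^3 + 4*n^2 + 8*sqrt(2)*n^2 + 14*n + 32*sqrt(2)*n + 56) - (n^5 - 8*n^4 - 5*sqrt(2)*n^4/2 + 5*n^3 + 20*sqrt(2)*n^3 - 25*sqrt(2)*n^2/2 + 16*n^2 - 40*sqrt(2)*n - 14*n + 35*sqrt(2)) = -n^5 + 5*sqrt(2)*n^4/2 + 8*n^4 - 20*sqrt(2)*n^3 - 4*n^3 - 12*n^2 + 41*sqrt(2)*n^2/2 + 28*n + 72*sqrt(2)*n - 35*sqrt(2) + 56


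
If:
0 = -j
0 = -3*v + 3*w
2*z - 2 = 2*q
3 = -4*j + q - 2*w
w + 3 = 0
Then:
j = 0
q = -3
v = -3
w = -3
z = -2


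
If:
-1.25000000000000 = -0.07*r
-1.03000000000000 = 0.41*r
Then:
No Solution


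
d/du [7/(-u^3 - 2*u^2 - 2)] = 7*u*(3*u + 4)/(u^3 + 2*u^2 + 2)^2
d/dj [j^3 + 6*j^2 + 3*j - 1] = 3*j^2 + 12*j + 3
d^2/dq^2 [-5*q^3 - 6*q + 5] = -30*q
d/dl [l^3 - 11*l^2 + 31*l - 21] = 3*l^2 - 22*l + 31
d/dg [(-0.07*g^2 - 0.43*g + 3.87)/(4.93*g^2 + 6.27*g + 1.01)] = (1.681*g^2 - 38.2996*g - 24.6992)/(24.3049*g^4 + 61.8222*g^3 + 49.2715*g^2 + 12.6654*g + 1.0201)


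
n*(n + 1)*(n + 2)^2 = n^4 + 5*n^3 + 8*n^2 + 4*n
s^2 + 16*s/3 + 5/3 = (s + 1/3)*(s + 5)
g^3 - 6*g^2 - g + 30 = (g - 5)*(g - 3)*(g + 2)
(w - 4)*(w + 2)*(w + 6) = w^3 + 4*w^2 - 20*w - 48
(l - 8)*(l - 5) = l^2 - 13*l + 40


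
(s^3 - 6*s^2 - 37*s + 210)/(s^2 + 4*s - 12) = (s^2 - 12*s + 35)/(s - 2)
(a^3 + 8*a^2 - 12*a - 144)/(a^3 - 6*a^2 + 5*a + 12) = (a^2 + 12*a + 36)/(a^2 - 2*a - 3)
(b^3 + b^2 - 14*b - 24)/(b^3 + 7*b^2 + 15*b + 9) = (b^2 - 2*b - 8)/(b^2 + 4*b + 3)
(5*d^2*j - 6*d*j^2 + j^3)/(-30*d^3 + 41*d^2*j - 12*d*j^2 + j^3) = -j/(6*d - j)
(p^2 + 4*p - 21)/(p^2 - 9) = (p + 7)/(p + 3)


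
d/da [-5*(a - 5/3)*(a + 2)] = -10*a - 5/3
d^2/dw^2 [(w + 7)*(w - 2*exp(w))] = -2*w*exp(w) - 18*exp(w) + 2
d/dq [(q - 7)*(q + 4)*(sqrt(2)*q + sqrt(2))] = sqrt(2)*(3*q^2 - 4*q - 31)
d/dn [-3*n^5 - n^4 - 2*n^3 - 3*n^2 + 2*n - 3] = -15*n^4 - 4*n^3 - 6*n^2 - 6*n + 2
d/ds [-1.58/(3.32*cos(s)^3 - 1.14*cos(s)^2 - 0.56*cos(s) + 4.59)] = (-15.7368*cos(s)^2 + 3.6024*cos(s) + 0.8848)*sin(s)/(3.32*cos(s)^3 - 1.14*cos(s)^2 - 0.56*cos(s) + 4.59)^2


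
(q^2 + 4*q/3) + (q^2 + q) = 2*q^2 + 7*q/3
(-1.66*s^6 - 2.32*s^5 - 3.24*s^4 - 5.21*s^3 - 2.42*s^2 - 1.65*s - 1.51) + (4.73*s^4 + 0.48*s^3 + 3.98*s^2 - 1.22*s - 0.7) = -1.66*s^6 - 2.32*s^5 + 1.49*s^4 - 4.73*s^3 + 1.56*s^2 - 2.87*s - 2.21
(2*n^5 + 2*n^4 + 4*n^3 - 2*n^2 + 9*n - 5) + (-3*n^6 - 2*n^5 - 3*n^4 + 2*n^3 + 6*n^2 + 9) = -3*n^6 - n^4 + 6*n^3 + 4*n^2 + 9*n + 4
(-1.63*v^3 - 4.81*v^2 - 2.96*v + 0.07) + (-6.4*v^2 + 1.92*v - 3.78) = -1.63*v^3 - 11.21*v^2 - 1.04*v - 3.71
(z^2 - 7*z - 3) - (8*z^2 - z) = -7*z^2 - 6*z - 3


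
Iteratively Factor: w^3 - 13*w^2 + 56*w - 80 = (w - 4)*(w^2 - 9*w + 20) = (w - 5)*(w - 4)*(w - 4)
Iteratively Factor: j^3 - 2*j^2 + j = (j - 1)*(j^2 - j) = (j - 1)^2*(j)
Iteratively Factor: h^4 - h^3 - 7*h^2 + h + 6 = (h + 1)*(h^3 - 2*h^2 - 5*h + 6) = (h + 1)*(h + 2)*(h^2 - 4*h + 3) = (h - 1)*(h + 1)*(h + 2)*(h - 3)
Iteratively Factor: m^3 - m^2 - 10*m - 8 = (m + 2)*(m^2 - 3*m - 4) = (m + 1)*(m + 2)*(m - 4)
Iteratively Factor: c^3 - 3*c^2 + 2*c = (c - 2)*(c^2 - c) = c*(c - 2)*(c - 1)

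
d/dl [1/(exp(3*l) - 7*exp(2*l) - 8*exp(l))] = (-3*exp(2*l) + 14*exp(l) + 8)*exp(-l)/(-exp(2*l) + 7*exp(l) + 8)^2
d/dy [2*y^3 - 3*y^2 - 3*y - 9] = 6*y^2 - 6*y - 3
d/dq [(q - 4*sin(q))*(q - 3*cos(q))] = (q - 4*sin(q))*(3*sin(q) + 1) - (q - 3*cos(q))*(4*cos(q) - 1)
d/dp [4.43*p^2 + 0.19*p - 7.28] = 8.86*p + 0.19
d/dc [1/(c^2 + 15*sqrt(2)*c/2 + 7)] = 2*(-4*c - 15*sqrt(2))/(2*c^2 + 15*sqrt(2)*c + 14)^2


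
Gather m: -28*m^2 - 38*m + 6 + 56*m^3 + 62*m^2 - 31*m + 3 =56*m^3 + 34*m^2 - 69*m + 9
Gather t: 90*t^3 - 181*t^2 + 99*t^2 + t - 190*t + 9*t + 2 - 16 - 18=90*t^3 - 82*t^2 - 180*t - 32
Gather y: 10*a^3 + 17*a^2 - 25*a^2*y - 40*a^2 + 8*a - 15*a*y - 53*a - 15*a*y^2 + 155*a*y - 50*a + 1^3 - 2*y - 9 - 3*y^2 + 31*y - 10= 10*a^3 - 23*a^2 - 95*a + y^2*(-15*a - 3) + y*(-25*a^2 + 140*a + 29) - 18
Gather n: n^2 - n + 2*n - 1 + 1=n^2 + n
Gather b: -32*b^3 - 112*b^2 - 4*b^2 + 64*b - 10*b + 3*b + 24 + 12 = -32*b^3 - 116*b^2 + 57*b + 36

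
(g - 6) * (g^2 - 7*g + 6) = g^3 - 13*g^2 + 48*g - 36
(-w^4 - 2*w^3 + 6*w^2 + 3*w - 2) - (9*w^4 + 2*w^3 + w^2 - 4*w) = -10*w^4 - 4*w^3 + 5*w^2 + 7*w - 2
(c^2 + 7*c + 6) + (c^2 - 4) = 2*c^2 + 7*c + 2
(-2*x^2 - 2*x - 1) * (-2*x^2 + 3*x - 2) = 4*x^4 - 2*x^3 + x + 2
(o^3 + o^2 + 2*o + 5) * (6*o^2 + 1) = 6*o^5 + 6*o^4 + 13*o^3 + 31*o^2 + 2*o + 5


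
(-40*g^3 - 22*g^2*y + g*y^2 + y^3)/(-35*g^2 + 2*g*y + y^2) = (8*g^2 + 6*g*y + y^2)/(7*g + y)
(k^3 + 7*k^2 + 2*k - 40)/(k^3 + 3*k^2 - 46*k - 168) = (k^2 + 3*k - 10)/(k^2 - k - 42)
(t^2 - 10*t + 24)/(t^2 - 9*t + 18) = (t - 4)/(t - 3)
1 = 1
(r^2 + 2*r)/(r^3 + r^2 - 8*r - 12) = r/(r^2 - r - 6)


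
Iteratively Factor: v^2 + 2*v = (v + 2)*(v)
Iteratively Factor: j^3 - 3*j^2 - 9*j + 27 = (j - 3)*(j^2 - 9) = (j - 3)^2*(j + 3)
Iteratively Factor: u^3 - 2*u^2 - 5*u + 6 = (u - 1)*(u^2 - u - 6) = (u - 1)*(u + 2)*(u - 3)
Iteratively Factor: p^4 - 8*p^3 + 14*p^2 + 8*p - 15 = (p + 1)*(p^3 - 9*p^2 + 23*p - 15) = (p - 5)*(p + 1)*(p^2 - 4*p + 3) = (p - 5)*(p - 3)*(p + 1)*(p - 1)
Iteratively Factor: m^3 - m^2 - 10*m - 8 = (m + 2)*(m^2 - 3*m - 4) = (m + 1)*(m + 2)*(m - 4)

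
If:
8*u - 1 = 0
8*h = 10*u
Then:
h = 5/32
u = 1/8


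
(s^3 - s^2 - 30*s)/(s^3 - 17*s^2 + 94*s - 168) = s*(s + 5)/(s^2 - 11*s + 28)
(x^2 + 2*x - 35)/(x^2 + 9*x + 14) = (x - 5)/(x + 2)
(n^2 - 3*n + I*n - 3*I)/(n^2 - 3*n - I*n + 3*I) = (n + I)/(n - I)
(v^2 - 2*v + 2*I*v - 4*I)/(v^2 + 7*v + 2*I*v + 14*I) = (v - 2)/(v + 7)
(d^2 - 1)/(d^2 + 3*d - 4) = (d + 1)/(d + 4)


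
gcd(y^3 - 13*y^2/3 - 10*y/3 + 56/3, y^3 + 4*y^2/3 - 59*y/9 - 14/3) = y - 7/3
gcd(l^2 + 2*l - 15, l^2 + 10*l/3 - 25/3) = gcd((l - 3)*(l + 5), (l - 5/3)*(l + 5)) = l + 5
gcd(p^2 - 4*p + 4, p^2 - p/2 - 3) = p - 2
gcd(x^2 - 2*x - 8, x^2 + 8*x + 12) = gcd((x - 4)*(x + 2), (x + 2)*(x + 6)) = x + 2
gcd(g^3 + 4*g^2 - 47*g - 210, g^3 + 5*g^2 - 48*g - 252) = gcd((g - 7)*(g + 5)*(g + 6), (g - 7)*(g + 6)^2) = g^2 - g - 42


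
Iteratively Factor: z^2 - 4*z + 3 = (z - 3)*(z - 1)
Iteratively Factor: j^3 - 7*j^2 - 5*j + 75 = (j - 5)*(j^2 - 2*j - 15) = (j - 5)*(j + 3)*(j - 5)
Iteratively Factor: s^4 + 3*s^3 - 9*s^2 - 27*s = (s - 3)*(s^3 + 6*s^2 + 9*s) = (s - 3)*(s + 3)*(s^2 + 3*s) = (s - 3)*(s + 3)^2*(s)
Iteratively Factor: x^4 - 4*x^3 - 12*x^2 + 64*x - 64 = (x + 4)*(x^3 - 8*x^2 + 20*x - 16) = (x - 2)*(x + 4)*(x^2 - 6*x + 8) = (x - 4)*(x - 2)*(x + 4)*(x - 2)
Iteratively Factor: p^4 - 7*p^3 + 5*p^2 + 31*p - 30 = (p - 5)*(p^3 - 2*p^2 - 5*p + 6) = (p - 5)*(p - 3)*(p^2 + p - 2) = (p - 5)*(p - 3)*(p + 2)*(p - 1)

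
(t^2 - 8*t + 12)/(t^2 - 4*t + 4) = (t - 6)/(t - 2)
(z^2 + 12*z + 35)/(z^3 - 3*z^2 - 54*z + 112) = (z + 5)/(z^2 - 10*z + 16)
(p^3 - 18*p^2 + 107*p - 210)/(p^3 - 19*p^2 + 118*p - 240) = (p - 7)/(p - 8)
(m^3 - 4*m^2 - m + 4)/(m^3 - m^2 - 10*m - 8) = (m - 1)/(m + 2)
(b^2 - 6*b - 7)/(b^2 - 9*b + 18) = (b^2 - 6*b - 7)/(b^2 - 9*b + 18)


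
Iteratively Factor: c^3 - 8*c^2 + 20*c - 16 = (c - 2)*(c^2 - 6*c + 8) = (c - 4)*(c - 2)*(c - 2)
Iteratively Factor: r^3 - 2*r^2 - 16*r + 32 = (r + 4)*(r^2 - 6*r + 8) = (r - 2)*(r + 4)*(r - 4)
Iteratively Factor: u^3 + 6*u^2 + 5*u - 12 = (u + 3)*(u^2 + 3*u - 4) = (u + 3)*(u + 4)*(u - 1)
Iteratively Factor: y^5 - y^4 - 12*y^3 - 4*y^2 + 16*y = (y + 2)*(y^4 - 3*y^3 - 6*y^2 + 8*y) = (y + 2)^2*(y^3 - 5*y^2 + 4*y) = (y - 1)*(y + 2)^2*(y^2 - 4*y) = (y - 4)*(y - 1)*(y + 2)^2*(y)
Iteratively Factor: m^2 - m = (m)*(m - 1)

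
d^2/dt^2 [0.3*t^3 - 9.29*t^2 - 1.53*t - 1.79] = 1.8*t - 18.58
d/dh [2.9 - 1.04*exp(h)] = -1.04*exp(h)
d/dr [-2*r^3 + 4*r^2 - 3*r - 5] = -6*r^2 + 8*r - 3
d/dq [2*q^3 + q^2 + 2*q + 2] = 6*q^2 + 2*q + 2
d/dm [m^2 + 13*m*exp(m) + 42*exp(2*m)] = 13*m*exp(m) + 2*m + 84*exp(2*m) + 13*exp(m)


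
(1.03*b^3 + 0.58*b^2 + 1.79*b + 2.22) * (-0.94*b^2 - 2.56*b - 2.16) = -0.9682*b^5 - 3.182*b^4 - 5.3922*b^3 - 7.922*b^2 - 9.5496*b - 4.7952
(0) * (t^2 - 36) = 0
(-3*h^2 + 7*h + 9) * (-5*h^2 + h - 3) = 15*h^4 - 38*h^3 - 29*h^2 - 12*h - 27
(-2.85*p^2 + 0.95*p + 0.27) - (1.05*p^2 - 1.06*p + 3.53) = -3.9*p^2 + 2.01*p - 3.26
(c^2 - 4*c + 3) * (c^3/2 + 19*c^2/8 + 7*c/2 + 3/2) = c^5/2 + 3*c^4/8 - 9*c^3/2 - 43*c^2/8 + 9*c/2 + 9/2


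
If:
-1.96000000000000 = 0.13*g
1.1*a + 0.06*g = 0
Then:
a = 0.82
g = -15.08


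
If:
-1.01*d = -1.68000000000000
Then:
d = 1.66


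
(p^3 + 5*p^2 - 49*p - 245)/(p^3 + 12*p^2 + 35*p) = (p - 7)/p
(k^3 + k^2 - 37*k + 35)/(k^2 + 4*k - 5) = (k^2 + 2*k - 35)/(k + 5)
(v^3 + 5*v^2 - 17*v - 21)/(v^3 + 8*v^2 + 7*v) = (v - 3)/v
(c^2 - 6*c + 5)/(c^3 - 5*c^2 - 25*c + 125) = (c - 1)/(c^2 - 25)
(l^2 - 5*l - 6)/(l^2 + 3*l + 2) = (l - 6)/(l + 2)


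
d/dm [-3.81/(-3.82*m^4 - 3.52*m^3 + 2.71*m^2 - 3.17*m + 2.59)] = (-58.2168*m^3 - 40.2336*m^2 + 20.6502*m - 12.0777)/(3.82*m^4 + 3.52*m^3 - 2.71*m^2 + 3.17*m - 2.59)^2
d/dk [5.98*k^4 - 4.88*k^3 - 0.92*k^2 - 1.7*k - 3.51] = 23.92*k^3 - 14.64*k^2 - 1.84*k - 1.7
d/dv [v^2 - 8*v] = 2*v - 8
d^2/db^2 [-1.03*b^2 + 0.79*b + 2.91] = -2.06000000000000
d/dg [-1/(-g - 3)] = -1/(g + 3)^2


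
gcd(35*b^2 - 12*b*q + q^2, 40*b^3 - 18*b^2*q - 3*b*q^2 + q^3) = -5*b + q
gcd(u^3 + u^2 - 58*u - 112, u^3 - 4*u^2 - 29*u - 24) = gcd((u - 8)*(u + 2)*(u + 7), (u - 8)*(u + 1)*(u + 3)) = u - 8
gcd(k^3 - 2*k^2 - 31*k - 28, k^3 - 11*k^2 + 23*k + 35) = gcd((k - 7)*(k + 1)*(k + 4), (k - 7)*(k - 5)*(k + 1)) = k^2 - 6*k - 7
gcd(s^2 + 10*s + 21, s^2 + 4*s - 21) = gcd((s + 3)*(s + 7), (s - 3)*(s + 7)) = s + 7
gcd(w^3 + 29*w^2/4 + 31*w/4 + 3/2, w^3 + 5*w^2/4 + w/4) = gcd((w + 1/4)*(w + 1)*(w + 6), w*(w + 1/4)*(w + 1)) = w^2 + 5*w/4 + 1/4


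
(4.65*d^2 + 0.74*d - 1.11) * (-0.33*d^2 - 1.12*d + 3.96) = -1.5345*d^4 - 5.4522*d^3 + 17.9515*d^2 + 4.1736*d - 4.3956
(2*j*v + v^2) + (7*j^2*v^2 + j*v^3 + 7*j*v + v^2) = 7*j^2*v^2 + j*v^3 + 9*j*v + 2*v^2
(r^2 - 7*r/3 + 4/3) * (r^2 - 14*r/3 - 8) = r^4 - 7*r^3 + 38*r^2/9 + 112*r/9 - 32/3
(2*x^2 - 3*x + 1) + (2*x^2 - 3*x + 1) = 4*x^2 - 6*x + 2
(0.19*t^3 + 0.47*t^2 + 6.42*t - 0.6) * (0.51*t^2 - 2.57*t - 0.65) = 0.0969*t^5 - 0.2486*t^4 + 1.9428*t^3 - 17.1109*t^2 - 2.631*t + 0.39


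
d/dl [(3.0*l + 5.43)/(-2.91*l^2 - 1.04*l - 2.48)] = (8.73*l^2 + 31.6026*l - 1.7928)/(8.4681*l^4 + 6.0528*l^3 + 15.5152*l^2 + 5.1584*l + 6.1504)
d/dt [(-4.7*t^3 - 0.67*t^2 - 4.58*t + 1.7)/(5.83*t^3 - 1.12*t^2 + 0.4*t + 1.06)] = (1.4210854715202e-14*t^5 + 9.1701*t^4 + 49.6428*t^3 - 50.0766*t^2 + 2.3876*t - 5.5348)/(33.9889*t^6 - 13.0592*t^5 + 5.9184*t^4 + 11.4636*t^3 - 2.2144*t^2 + 0.848*t + 1.1236)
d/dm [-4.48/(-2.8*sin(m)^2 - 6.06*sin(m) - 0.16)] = -(25.088*sin(m) + 27.1488)*cos(m)/(2.8*sin(m)^2 + 6.06*sin(m) + 0.16)^2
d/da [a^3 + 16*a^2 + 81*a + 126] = 3*a^2 + 32*a + 81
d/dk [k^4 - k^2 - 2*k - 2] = 4*k^3 - 2*k - 2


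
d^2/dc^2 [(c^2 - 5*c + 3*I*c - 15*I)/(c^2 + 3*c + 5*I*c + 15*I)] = (c^3*(-16 - 4*I) - 180*I*c^2 + c*(720 + 180*I) - 480 + 1380*I)/(c^6 + c^5*(9 + 15*I) + c^4*(-48 + 135*I) + c^3*(-648 + 280*I) + c^2*(-2025 - 720*I) + c*(-2025 - 3375*I) - 3375*I)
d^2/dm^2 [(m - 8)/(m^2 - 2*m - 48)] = 2/(m^3 + 18*m^2 + 108*m + 216)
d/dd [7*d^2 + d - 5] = 14*d + 1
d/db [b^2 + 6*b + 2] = 2*b + 6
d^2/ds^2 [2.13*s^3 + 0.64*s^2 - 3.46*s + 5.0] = 12.78*s + 1.28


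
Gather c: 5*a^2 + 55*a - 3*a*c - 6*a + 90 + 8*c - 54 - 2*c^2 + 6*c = 5*a^2 + 49*a - 2*c^2 + c*(14 - 3*a) + 36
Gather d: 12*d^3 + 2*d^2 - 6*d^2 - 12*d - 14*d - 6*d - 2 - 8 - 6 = 12*d^3 - 4*d^2 - 32*d - 16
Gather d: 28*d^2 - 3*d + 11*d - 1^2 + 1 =28*d^2 + 8*d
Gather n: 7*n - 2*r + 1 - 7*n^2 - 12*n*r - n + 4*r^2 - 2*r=-7*n^2 + n*(6 - 12*r) + 4*r^2 - 4*r + 1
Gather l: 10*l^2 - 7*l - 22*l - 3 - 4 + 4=10*l^2 - 29*l - 3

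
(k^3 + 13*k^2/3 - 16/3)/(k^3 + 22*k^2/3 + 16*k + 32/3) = (k - 1)/(k + 2)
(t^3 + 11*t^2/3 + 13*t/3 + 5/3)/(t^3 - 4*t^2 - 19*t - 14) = (3*t^2 + 8*t + 5)/(3*(t^2 - 5*t - 14))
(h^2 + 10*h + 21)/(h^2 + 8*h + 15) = (h + 7)/(h + 5)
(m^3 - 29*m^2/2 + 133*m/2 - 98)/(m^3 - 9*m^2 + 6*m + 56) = (m - 7/2)/(m + 2)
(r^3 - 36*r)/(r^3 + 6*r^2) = (r - 6)/r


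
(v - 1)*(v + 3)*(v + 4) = v^3 + 6*v^2 + 5*v - 12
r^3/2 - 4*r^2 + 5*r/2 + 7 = (r/2 + 1/2)*(r - 7)*(r - 2)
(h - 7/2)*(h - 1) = h^2 - 9*h/2 + 7/2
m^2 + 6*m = m*(m + 6)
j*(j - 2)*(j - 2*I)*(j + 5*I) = j^4 - 2*j^3 + 3*I*j^3 + 10*j^2 - 6*I*j^2 - 20*j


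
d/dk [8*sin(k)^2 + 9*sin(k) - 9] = (16*sin(k) + 9)*cos(k)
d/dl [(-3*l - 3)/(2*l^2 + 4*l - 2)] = 3*(-l^2 - 2*l + 2*(l + 1)^2 + 1)/(2*(l^2 + 2*l - 1)^2)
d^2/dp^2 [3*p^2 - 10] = 6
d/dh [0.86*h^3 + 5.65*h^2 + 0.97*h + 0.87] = 2.58*h^2 + 11.3*h + 0.97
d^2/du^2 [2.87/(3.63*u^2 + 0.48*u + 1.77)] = (-75.635406*u^2 - 10.001376*u + 2.87*(7.26*u + 0.48)*(14.52*u + 0.96) - 36.880074)/(3.63*u^2 + 0.48*u + 1.77)^3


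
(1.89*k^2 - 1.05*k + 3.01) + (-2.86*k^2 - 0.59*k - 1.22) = -0.97*k^2 - 1.64*k + 1.79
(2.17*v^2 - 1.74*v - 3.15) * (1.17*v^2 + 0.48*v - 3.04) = 2.5389*v^4 - 0.9942*v^3 - 11.1175*v^2 + 3.7776*v + 9.576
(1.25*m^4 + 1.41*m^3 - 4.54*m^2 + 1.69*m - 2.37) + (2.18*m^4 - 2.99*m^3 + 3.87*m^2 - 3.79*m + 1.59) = 3.43*m^4 - 1.58*m^3 - 0.67*m^2 - 2.1*m - 0.78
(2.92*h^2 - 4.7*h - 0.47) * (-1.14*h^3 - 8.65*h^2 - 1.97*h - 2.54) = -3.3288*h^5 - 19.9*h^4 + 35.4384*h^3 + 5.9077*h^2 + 12.8639*h + 1.1938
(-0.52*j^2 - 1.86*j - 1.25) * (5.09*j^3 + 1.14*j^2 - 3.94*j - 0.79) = -2.6468*j^5 - 10.0602*j^4 - 6.4341*j^3 + 6.3142*j^2 + 6.3944*j + 0.9875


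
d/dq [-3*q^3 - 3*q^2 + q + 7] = -9*q^2 - 6*q + 1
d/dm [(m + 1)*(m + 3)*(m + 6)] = 3*m^2 + 20*m + 27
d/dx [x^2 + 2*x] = 2*x + 2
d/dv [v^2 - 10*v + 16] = 2*v - 10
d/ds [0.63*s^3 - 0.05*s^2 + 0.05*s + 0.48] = 1.89*s^2 - 0.1*s + 0.05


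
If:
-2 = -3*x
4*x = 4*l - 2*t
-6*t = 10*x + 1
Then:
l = 1/36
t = -23/18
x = 2/3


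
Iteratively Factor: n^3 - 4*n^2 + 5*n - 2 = (n - 2)*(n^2 - 2*n + 1) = (n - 2)*(n - 1)*(n - 1)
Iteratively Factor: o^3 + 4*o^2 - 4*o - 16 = (o + 4)*(o^2 - 4) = (o + 2)*(o + 4)*(o - 2)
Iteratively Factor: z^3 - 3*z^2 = (z - 3)*(z^2) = z*(z - 3)*(z)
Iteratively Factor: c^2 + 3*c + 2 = (c + 1)*(c + 2)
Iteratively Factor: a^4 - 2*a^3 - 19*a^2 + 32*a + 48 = (a - 4)*(a^3 + 2*a^2 - 11*a - 12) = (a - 4)*(a + 4)*(a^2 - 2*a - 3) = (a - 4)*(a + 1)*(a + 4)*(a - 3)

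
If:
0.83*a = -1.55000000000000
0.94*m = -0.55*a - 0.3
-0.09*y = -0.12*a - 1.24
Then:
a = -1.87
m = 0.77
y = 11.29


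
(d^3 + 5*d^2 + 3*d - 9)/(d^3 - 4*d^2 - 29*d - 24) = (d^2 + 2*d - 3)/(d^2 - 7*d - 8)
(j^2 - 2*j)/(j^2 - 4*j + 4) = j/(j - 2)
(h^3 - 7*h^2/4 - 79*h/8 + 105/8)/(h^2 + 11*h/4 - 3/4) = (8*h^2 - 38*h + 35)/(2*(4*h - 1))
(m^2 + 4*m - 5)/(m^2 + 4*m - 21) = (m^2 + 4*m - 5)/(m^2 + 4*m - 21)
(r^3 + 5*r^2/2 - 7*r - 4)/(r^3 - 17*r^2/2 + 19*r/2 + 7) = (r + 4)/(r - 7)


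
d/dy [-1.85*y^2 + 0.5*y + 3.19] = 0.5 - 3.7*y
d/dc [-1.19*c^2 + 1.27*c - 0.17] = 1.27 - 2.38*c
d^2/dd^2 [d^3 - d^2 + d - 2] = 6*d - 2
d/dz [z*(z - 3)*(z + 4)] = 3*z^2 + 2*z - 12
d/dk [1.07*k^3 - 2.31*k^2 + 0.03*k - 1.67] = 3.21*k^2 - 4.62*k + 0.03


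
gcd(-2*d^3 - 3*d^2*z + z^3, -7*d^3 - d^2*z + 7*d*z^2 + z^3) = d + z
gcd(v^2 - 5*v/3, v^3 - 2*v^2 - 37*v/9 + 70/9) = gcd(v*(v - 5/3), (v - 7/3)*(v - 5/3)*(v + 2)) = v - 5/3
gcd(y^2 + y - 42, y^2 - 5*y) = 1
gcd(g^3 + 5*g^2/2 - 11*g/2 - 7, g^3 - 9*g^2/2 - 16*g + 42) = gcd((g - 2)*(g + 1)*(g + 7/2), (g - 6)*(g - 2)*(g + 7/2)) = g^2 + 3*g/2 - 7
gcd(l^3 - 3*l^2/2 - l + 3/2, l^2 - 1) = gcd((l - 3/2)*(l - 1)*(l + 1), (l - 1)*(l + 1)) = l^2 - 1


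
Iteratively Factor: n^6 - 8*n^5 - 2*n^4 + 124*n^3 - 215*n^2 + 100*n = (n - 1)*(n^5 - 7*n^4 - 9*n^3 + 115*n^2 - 100*n) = (n - 1)*(n + 4)*(n^4 - 11*n^3 + 35*n^2 - 25*n) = (n - 5)*(n - 1)*(n + 4)*(n^3 - 6*n^2 + 5*n) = n*(n - 5)*(n - 1)*(n + 4)*(n^2 - 6*n + 5) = n*(n - 5)^2*(n - 1)*(n + 4)*(n - 1)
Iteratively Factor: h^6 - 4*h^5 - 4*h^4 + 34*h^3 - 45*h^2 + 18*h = (h - 2)*(h^5 - 2*h^4 - 8*h^3 + 18*h^2 - 9*h) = (h - 2)*(h - 1)*(h^4 - h^3 - 9*h^2 + 9*h) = (h - 2)*(h - 1)*(h + 3)*(h^3 - 4*h^2 + 3*h) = (h - 3)*(h - 2)*(h - 1)*(h + 3)*(h^2 - h) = h*(h - 3)*(h - 2)*(h - 1)*(h + 3)*(h - 1)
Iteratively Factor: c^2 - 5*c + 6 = (c - 2)*(c - 3)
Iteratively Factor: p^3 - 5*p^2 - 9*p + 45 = (p + 3)*(p^2 - 8*p + 15) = (p - 3)*(p + 3)*(p - 5)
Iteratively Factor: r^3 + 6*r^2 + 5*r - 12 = (r + 4)*(r^2 + 2*r - 3) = (r + 3)*(r + 4)*(r - 1)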